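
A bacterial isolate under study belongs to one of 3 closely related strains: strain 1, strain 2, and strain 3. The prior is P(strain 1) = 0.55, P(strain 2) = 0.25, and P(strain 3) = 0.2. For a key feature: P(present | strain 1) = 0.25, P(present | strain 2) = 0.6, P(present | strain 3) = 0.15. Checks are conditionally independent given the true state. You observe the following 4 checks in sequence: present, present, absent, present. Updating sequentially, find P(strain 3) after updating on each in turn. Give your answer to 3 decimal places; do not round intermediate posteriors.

0.020

Each posterior becomes the prior for the next update.
After 'present': normaliser = 0.25·0.5500 + 0.6·0.2500 + 0.15·0.2000; P(strain 1) ≈ 0.4331, P(strain 2) ≈ 0.4724, P(strain 3) ≈ 0.0945
After 'present': normaliser = 0.25·0.4331 + 0.6·0.4724 + 0.15·0.0945; P(strain 1) ≈ 0.2667, P(strain 2) ≈ 0.6984, P(strain 3) ≈ 0.0349
After 'absent': normaliser = 0.75·0.2667 + 0.4·0.6984 + 0.85·0.0349; P(strain 1) ≈ 0.3930, P(strain 2) ≈ 0.5487, P(strain 3) ≈ 0.0583
After 'present': normaliser = 0.25·0.3930 + 0.6·0.5487 + 0.15·0.0583; P(strain 1) ≈ 0.2252, P(strain 2) ≈ 0.7547, P(strain 3) ≈ 0.0200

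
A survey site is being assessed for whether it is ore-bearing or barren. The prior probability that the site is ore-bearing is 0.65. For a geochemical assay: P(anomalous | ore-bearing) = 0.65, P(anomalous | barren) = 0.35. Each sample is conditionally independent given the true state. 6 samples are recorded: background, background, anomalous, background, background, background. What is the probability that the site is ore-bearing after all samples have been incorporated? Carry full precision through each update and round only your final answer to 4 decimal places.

After 'background': P(ore) = 0.35·0.6500 / (0.35·0.6500 + 0.65·0.3500) ≈ 0.5000
After 'background': P(ore) = 0.35·0.5000 / (0.35·0.5000 + 0.65·0.5000) ≈ 0.3500
After 'anomalous': P(ore) = 0.65·0.3500 / (0.65·0.3500 + 0.35·0.6500) ≈ 0.5000
After 'background': P(ore) = 0.35·0.5000 / (0.35·0.5000 + 0.65·0.5000) ≈ 0.3500
After 'background': P(ore) = 0.35·0.3500 / (0.35·0.3500 + 0.65·0.6500) ≈ 0.2248
After 'background': P(ore) = 0.35·0.2248 / (0.35·0.2248 + 0.65·0.7752) ≈ 0.1350

0.1350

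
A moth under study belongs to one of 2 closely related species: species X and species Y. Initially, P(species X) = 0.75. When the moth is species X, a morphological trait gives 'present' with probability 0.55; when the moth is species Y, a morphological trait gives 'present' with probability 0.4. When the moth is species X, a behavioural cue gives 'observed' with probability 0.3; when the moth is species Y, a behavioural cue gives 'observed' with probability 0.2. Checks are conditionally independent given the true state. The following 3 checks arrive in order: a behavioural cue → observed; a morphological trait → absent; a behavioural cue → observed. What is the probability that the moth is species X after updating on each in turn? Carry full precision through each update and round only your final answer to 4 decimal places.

0.8351

After a behavioural cue='observed': P(species X) = 0.3·0.7500 / (0.3·0.7500 + 0.2·0.2500) ≈ 0.8182
After a morphological trait='absent': P(species X) = 0.45·0.8182 / (0.45·0.8182 + 0.6·0.1818) ≈ 0.7714
After a behavioural cue='observed': P(species X) = 0.3·0.7714 / (0.3·0.7714 + 0.2·0.2286) ≈ 0.8351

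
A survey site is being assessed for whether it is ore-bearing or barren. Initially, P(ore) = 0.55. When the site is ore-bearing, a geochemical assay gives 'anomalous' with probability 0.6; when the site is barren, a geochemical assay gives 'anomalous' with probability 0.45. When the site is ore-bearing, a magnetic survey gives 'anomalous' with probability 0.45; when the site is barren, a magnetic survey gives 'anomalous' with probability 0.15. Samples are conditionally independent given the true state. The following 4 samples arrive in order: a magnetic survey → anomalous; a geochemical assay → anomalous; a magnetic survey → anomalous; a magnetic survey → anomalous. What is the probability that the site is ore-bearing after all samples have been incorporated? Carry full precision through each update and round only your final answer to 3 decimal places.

After a magnetic survey='anomalous': P(ore) = 0.45·0.5500 / (0.45·0.5500 + 0.15·0.4500) ≈ 0.7857
After a geochemical assay='anomalous': P(ore) = 0.6·0.7857 / (0.6·0.7857 + 0.45·0.2143) ≈ 0.8302
After a magnetic survey='anomalous': P(ore) = 0.45·0.8302 / (0.45·0.8302 + 0.15·0.1698) ≈ 0.9362
After a magnetic survey='anomalous': P(ore) = 0.45·0.9362 / (0.45·0.9362 + 0.15·0.0638) ≈ 0.9778

0.978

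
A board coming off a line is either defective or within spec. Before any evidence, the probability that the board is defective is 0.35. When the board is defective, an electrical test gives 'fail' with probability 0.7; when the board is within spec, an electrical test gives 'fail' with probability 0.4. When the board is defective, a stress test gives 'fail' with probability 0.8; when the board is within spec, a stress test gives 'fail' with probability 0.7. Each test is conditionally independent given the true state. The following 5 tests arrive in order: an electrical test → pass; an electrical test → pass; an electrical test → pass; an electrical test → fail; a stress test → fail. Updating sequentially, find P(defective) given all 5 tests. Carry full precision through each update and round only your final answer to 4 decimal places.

0.1186

After an electrical test='pass': P(defective) = 0.3·0.3500 / (0.3·0.3500 + 0.6·0.6500) ≈ 0.2121
After an electrical test='pass': P(defective) = 0.3·0.2121 / (0.3·0.2121 + 0.6·0.7879) ≈ 0.1186
After an electrical test='pass': P(defective) = 0.3·0.1186 / (0.3·0.1186 + 0.6·0.8814) ≈ 0.0631
After an electrical test='fail': P(defective) = 0.7·0.0631 / (0.7·0.0631 + 0.4·0.9369) ≈ 0.1054
After a stress test='fail': P(defective) = 0.8·0.1054 / (0.8·0.1054 + 0.7·0.8946) ≈ 0.1186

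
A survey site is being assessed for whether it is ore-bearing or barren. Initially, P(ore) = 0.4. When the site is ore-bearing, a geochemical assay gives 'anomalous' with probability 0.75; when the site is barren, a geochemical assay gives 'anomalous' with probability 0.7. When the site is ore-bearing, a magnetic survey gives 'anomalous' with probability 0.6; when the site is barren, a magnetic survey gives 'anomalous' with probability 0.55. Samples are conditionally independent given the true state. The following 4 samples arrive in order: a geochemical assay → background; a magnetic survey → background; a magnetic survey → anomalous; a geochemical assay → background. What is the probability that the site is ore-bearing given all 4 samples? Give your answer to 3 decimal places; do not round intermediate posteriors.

0.310

After a geochemical assay='background': P(ore) = 0.25·0.4000 / (0.25·0.4000 + 0.3·0.6000) ≈ 0.3571
After a magnetic survey='background': P(ore) = 0.4·0.3571 / (0.4·0.3571 + 0.45·0.6429) ≈ 0.3306
After a magnetic survey='anomalous': P(ore) = 0.6·0.3306 / (0.6·0.3306 + 0.55·0.6694) ≈ 0.3501
After a geochemical assay='background': P(ore) = 0.25·0.3501 / (0.25·0.3501 + 0.3·0.6499) ≈ 0.3098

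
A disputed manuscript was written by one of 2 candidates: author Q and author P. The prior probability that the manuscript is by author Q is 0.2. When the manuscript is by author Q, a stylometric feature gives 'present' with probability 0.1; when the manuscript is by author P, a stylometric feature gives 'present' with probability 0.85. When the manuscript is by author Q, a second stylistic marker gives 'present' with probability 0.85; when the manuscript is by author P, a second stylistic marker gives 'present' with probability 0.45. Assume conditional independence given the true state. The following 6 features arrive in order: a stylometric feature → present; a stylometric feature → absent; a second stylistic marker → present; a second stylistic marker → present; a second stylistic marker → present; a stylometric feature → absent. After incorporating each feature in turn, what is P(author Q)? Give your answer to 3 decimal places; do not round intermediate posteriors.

After a stylometric feature='present': P(author Q) = 0.1·0.2000 / (0.1·0.2000 + 0.85·0.8000) ≈ 0.0286
After a stylometric feature='absent': P(author Q) = 0.9·0.0286 / (0.9·0.0286 + 0.15·0.9714) ≈ 0.1500
After a second stylistic marker='present': P(author Q) = 0.85·0.1500 / (0.85·0.1500 + 0.45·0.8500) ≈ 0.2500
After a second stylistic marker='present': P(author Q) = 0.85·0.2500 / (0.85·0.2500 + 0.45·0.7500) ≈ 0.3864
After a second stylistic marker='present': P(author Q) = 0.85·0.3864 / (0.85·0.3864 + 0.45·0.6136) ≈ 0.5432
After a stylometric feature='absent': P(author Q) = 0.9·0.5432 / (0.9·0.5432 + 0.15·0.4568) ≈ 0.8771

0.877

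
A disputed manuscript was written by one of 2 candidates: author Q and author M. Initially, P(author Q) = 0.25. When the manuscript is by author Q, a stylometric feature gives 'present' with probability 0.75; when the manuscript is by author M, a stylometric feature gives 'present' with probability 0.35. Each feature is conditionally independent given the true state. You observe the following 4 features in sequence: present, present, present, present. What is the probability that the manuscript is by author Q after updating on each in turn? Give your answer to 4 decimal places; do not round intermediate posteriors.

Each posterior becomes the prior for the next update.
After 'present': P(author Q) = 0.75·0.2500 / (0.75·0.2500 + 0.35·0.7500) ≈ 0.4167
After 'present': P(author Q) = 0.75·0.4167 / (0.75·0.4167 + 0.35·0.5833) ≈ 0.6048
After 'present': P(author Q) = 0.75·0.6048 / (0.75·0.6048 + 0.35·0.3952) ≈ 0.7663
After 'present': P(author Q) = 0.75·0.7663 / (0.75·0.7663 + 0.35·0.2337) ≈ 0.8754

0.8754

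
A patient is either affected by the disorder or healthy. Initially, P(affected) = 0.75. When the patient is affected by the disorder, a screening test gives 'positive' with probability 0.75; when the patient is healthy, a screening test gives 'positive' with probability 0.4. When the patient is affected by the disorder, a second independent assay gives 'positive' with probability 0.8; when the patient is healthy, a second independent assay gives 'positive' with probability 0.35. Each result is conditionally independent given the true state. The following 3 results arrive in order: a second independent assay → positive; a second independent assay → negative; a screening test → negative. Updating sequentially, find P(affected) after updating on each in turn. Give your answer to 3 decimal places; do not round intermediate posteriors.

0.468

After a second independent assay='positive': P(affected) = 0.8·0.7500 / (0.8·0.7500 + 0.35·0.2500) ≈ 0.8727
After a second independent assay='negative': P(affected) = 0.2·0.8727 / (0.2·0.8727 + 0.65·0.1273) ≈ 0.6784
After a screening test='negative': P(affected) = 0.25·0.6784 / (0.25·0.6784 + 0.6·0.3216) ≈ 0.4678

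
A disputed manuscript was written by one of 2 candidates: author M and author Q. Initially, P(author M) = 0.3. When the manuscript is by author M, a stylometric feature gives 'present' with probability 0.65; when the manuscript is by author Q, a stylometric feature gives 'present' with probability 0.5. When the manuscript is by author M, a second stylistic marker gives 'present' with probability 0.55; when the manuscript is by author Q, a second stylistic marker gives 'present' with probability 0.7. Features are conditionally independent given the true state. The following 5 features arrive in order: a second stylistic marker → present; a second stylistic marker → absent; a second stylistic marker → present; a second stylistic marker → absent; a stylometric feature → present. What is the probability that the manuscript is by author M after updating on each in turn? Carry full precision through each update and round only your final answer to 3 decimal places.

0.436

Each posterior becomes the prior for the next update.
After a second stylistic marker='present': P(author M) = 0.55·0.3000 / (0.55·0.3000 + 0.7·0.7000) ≈ 0.2519
After a second stylistic marker='absent': P(author M) = 0.45·0.2519 / (0.45·0.2519 + 0.3·0.7481) ≈ 0.3356
After a second stylistic marker='present': P(author M) = 0.55·0.3356 / (0.55·0.3356 + 0.7·0.6644) ≈ 0.2841
After a second stylistic marker='absent': P(author M) = 0.45·0.2841 / (0.45·0.2841 + 0.3·0.7159) ≈ 0.3732
After a stylometric feature='present': P(author M) = 0.65·0.3732 / (0.65·0.3732 + 0.5·0.6268) ≈ 0.4363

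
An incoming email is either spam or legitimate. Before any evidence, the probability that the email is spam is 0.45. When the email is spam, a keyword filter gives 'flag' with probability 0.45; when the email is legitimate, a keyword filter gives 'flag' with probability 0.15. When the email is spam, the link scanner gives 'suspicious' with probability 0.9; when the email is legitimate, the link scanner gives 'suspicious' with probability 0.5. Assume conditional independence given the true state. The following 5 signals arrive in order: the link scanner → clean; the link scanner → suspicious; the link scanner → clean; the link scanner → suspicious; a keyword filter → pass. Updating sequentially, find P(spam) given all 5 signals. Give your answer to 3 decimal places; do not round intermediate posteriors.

0.064

After the link scanner='clean': P(spam) = 0.1·0.4500 / (0.1·0.4500 + 0.5·0.5500) ≈ 0.1406
After the link scanner='suspicious': P(spam) = 0.9·0.1406 / (0.9·0.1406 + 0.5·0.8594) ≈ 0.2275
After the link scanner='clean': P(spam) = 0.1·0.2275 / (0.1·0.2275 + 0.5·0.7725) ≈ 0.0556
After the link scanner='suspicious': P(spam) = 0.9·0.0556 / (0.9·0.0556 + 0.5·0.9444) ≈ 0.0959
After a keyword filter='pass': P(spam) = 0.55·0.0959 / (0.55·0.0959 + 0.85·0.9041) ≈ 0.0642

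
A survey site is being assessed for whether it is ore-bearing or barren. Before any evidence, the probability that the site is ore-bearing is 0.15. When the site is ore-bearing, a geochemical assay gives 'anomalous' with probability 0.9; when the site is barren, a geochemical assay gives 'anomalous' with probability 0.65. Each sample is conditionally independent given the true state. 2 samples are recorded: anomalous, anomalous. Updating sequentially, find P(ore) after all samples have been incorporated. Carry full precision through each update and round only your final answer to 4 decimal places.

0.2528

After 'anomalous': P(ore) = 0.9·0.1500 / (0.9·0.1500 + 0.65·0.8500) ≈ 0.1964
After 'anomalous': P(ore) = 0.9·0.1964 / (0.9·0.1964 + 0.65·0.8036) ≈ 0.2528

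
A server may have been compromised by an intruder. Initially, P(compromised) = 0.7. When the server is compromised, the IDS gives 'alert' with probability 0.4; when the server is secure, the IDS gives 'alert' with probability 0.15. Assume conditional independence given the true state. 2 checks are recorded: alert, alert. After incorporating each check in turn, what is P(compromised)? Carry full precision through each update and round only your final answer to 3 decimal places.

After 'alert': P(compromised) = 0.4·0.7000 / (0.4·0.7000 + 0.15·0.3000) ≈ 0.8615
After 'alert': P(compromised) = 0.4·0.8615 / (0.4·0.8615 + 0.15·0.1385) ≈ 0.9432

0.943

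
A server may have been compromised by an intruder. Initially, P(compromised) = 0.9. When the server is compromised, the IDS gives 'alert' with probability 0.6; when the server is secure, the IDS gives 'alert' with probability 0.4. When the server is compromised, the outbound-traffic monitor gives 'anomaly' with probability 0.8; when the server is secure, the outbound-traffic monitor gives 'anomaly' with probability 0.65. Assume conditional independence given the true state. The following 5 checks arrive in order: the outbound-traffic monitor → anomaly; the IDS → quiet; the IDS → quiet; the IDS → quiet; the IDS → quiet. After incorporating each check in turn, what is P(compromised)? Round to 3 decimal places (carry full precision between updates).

0.686

After the outbound-traffic monitor='anomaly': P(compromised) = 0.8·0.9000 / (0.8·0.9000 + 0.65·0.1000) ≈ 0.9172
After the IDS='quiet': P(compromised) = 0.4·0.9172 / (0.4·0.9172 + 0.6·0.0828) ≈ 0.8807
After the IDS='quiet': P(compromised) = 0.4·0.8807 / (0.4·0.8807 + 0.6·0.1193) ≈ 0.8312
After the IDS='quiet': P(compromised) = 0.4·0.8312 / (0.4·0.8312 + 0.6·0.1688) ≈ 0.7665
After the IDS='quiet': P(compromised) = 0.4·0.7665 / (0.4·0.7665 + 0.6·0.2335) ≈ 0.6863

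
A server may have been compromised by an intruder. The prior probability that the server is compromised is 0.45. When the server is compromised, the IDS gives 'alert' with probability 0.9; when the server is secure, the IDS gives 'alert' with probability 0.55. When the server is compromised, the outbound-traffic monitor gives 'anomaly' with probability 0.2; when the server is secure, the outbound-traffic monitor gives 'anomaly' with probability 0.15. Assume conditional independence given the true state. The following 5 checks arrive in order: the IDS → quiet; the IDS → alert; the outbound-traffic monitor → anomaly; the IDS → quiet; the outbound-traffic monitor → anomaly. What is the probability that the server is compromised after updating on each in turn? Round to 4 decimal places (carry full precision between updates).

After the IDS='quiet': P(compromised) = 0.1·0.4500 / (0.1·0.4500 + 0.45·0.5500) ≈ 0.1538
After the IDS='alert': P(compromised) = 0.9·0.1538 / (0.9·0.1538 + 0.55·0.8462) ≈ 0.2293
After the outbound-traffic monitor='anomaly': P(compromised) = 0.2·0.2293 / (0.2·0.2293 + 0.15·0.7707) ≈ 0.2840
After the IDS='quiet': P(compromised) = 0.1·0.2840 / (0.1·0.2840 + 0.45·0.7160) ≈ 0.0810
After the outbound-traffic monitor='anomaly': P(compromised) = 0.2·0.0810 / (0.2·0.0810 + 0.15·0.9190) ≈ 0.1052

0.1052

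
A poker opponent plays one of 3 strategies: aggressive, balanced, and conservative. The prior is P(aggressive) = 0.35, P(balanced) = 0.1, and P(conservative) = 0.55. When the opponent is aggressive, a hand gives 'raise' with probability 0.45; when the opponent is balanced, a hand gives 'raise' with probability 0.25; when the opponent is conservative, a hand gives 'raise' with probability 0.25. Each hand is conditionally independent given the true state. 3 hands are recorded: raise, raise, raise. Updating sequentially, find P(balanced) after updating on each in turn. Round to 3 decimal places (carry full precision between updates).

After 'raise': normaliser = 0.45·0.3500 + 0.25·0.1000 + 0.25·0.5500; P(aggressive) ≈ 0.4922, P(balanced) ≈ 0.0781, P(conservative) ≈ 0.4297
After 'raise': normaliser = 0.45·0.4922 + 0.25·0.0781 + 0.25·0.4297; P(aggressive) ≈ 0.6357, P(balanced) ≈ 0.0561, P(conservative) ≈ 0.3083
After 'raise': normaliser = 0.45·0.6357 + 0.25·0.0561 + 0.25·0.3083; P(aggressive) ≈ 0.7585, P(balanced) ≈ 0.0372, P(conservative) ≈ 0.2044

0.037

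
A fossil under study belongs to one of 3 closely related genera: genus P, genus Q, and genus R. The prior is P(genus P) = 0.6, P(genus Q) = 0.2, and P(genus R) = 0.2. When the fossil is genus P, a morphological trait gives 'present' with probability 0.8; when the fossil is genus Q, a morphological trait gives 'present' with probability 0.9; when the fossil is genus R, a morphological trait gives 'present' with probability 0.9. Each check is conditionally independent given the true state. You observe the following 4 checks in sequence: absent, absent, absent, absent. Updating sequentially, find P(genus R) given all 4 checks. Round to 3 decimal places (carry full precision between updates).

0.020

After 'absent': normaliser = 0.2·0.6000 + 0.1·0.2000 + 0.1·0.2000; P(genus P) ≈ 0.7500, P(genus Q) ≈ 0.1250, P(genus R) ≈ 0.1250
After 'absent': normaliser = 0.2·0.7500 + 0.1·0.1250 + 0.1·0.1250; P(genus P) ≈ 0.8571, P(genus Q) ≈ 0.0714, P(genus R) ≈ 0.0714
After 'absent': normaliser = 0.2·0.8571 + 0.1·0.0714 + 0.1·0.0714; P(genus P) ≈ 0.9231, P(genus Q) ≈ 0.0385, P(genus R) ≈ 0.0385
After 'absent': normaliser = 0.2·0.9231 + 0.1·0.0385 + 0.1·0.0385; P(genus P) ≈ 0.9600, P(genus Q) ≈ 0.0200, P(genus R) ≈ 0.0200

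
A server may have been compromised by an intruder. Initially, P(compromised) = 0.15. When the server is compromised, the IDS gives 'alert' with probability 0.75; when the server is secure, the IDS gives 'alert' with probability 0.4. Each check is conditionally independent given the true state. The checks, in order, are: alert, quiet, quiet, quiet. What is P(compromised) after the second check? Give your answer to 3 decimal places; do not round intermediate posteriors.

0.121

After 'alert': P(compromised) = 0.75·0.1500 / (0.75·0.1500 + 0.4·0.8500) ≈ 0.2486
After 'quiet': P(compromised) = 0.25·0.2486 / (0.25·0.2486 + 0.6·0.7514) ≈ 0.1212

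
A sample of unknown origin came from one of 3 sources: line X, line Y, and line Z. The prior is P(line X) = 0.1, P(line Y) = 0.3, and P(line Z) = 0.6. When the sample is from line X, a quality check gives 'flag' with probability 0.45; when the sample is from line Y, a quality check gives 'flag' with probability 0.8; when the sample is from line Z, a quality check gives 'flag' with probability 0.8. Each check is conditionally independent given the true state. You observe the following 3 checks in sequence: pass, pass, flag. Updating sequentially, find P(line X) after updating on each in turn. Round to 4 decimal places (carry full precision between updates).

0.3210

After 'pass': normaliser = 0.55·0.1000 + 0.2·0.3000 + 0.2·0.6000; P(line X) ≈ 0.2340, P(line Y) ≈ 0.2553, P(line Z) ≈ 0.5106
After 'pass': normaliser = 0.55·0.2340 + 0.2·0.2553 + 0.2·0.5106; P(line X) ≈ 0.4566, P(line Y) ≈ 0.1811, P(line Z) ≈ 0.3623
After 'flag': normaliser = 0.45·0.4566 + 0.8·0.1811 + 0.8·0.3623; P(line X) ≈ 0.3210, P(line Y) ≈ 0.2263, P(line Z) ≈ 0.4527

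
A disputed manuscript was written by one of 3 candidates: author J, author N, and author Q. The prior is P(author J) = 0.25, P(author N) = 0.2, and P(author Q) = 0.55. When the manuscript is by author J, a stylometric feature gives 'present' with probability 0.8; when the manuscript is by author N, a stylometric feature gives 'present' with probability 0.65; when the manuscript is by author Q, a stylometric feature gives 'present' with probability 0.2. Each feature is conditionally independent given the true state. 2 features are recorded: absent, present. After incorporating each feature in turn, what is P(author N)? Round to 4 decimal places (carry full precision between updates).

0.2622

After 'absent': normaliser = 0.2·0.2500 + 0.35·0.2000 + 0.8·0.5500; P(author J) ≈ 0.0893, P(author N) ≈ 0.1250, P(author Q) ≈ 0.7857
After 'present': normaliser = 0.8·0.0893 + 0.65·0.1250 + 0.2·0.7857; P(author J) ≈ 0.2305, P(author N) ≈ 0.2622, P(author Q) ≈ 0.5072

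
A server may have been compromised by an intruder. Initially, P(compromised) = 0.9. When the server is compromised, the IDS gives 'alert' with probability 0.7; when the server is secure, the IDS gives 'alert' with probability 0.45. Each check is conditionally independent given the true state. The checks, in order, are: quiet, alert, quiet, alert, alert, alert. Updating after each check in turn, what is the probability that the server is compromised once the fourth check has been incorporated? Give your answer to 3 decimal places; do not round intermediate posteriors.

0.866

After 'quiet': P(compromised) = 0.3·0.9000 / (0.3·0.9000 + 0.55·0.1000) ≈ 0.8308
After 'alert': P(compromised) = 0.7·0.8308 / (0.7·0.8308 + 0.45·0.1692) ≈ 0.8842
After 'quiet': P(compromised) = 0.3·0.8842 / (0.3·0.8842 + 0.55·0.1158) ≈ 0.8064
After 'alert': P(compromised) = 0.7·0.8064 / (0.7·0.8064 + 0.45·0.1936) ≈ 0.8663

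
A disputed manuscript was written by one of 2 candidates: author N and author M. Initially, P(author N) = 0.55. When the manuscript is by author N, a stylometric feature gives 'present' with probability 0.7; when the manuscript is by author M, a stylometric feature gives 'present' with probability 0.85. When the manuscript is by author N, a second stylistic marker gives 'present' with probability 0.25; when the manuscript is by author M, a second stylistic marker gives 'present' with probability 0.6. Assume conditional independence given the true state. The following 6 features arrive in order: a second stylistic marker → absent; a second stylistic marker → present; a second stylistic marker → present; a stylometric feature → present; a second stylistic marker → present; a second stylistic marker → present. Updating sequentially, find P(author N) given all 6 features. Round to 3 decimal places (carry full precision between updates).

After a second stylistic marker='absent': P(author N) = 0.75·0.5500 / (0.75·0.5500 + 0.4·0.4500) ≈ 0.6962
After a second stylistic marker='present': P(author N) = 0.25·0.6962 / (0.25·0.6962 + 0.6·0.3038) ≈ 0.4885
After a second stylistic marker='present': P(author N) = 0.25·0.4885 / (0.25·0.4885 + 0.6·0.5115) ≈ 0.2846
After a stylometric feature='present': P(author N) = 0.7·0.2846 / (0.7·0.2846 + 0.85·0.7154) ≈ 0.2468
After a second stylistic marker='present': P(author N) = 0.25·0.2468 / (0.25·0.2468 + 0.6·0.7532) ≈ 0.1201
After a second stylistic marker='present': P(author N) = 0.25·0.1201 / (0.25·0.1201 + 0.6·0.8799) ≈ 0.0538

0.054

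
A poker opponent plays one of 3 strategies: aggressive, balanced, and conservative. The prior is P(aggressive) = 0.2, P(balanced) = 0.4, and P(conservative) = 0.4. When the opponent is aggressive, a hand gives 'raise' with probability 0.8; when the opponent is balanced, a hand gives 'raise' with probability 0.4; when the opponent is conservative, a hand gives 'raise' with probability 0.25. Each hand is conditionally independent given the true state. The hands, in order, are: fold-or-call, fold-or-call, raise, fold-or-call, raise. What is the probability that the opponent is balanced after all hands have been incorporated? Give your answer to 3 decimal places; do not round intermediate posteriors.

After 'fold-or-call': normaliser = 0.2·0.2000 + 0.6·0.4000 + 0.75·0.4000; P(aggressive) ≈ 0.0690, P(balanced) ≈ 0.4138, P(conservative) ≈ 0.5172
After 'fold-or-call': normaliser = 0.2·0.0690 + 0.6·0.4138 + 0.75·0.5172; P(aggressive) ≈ 0.0212, P(balanced) ≈ 0.3820, P(conservative) ≈ 0.5968
After 'raise': normaliser = 0.8·0.0212 + 0.4·0.3820 + 0.25·0.5968; P(aggressive) ≈ 0.0532, P(balanced) ≈ 0.4790, P(conservative) ≈ 0.4678
After 'fold-or-call': normaliser = 0.2·0.0532 + 0.6·0.4790 + 0.75·0.4678; P(aggressive) ≈ 0.0164, P(balanced) ≈ 0.4429, P(conservative) ≈ 0.5407
After 'raise': normaliser = 0.8·0.0164 + 0.4·0.4429 + 0.25·0.5407; P(aggressive) ≈ 0.0403, P(balanced) ≈ 0.5444, P(conservative) ≈ 0.4153

0.544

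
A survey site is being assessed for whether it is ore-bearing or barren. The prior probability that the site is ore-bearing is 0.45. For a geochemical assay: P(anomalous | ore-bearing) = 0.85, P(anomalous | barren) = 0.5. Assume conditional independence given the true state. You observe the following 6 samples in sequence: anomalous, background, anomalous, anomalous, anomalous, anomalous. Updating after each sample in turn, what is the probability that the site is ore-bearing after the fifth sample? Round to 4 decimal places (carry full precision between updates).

0.6721

After 'anomalous': P(ore) = 0.85·0.4500 / (0.85·0.4500 + 0.5·0.5500) ≈ 0.5817
After 'background': P(ore) = 0.15·0.5817 / (0.15·0.5817 + 0.5·0.4183) ≈ 0.2944
After 'anomalous': P(ore) = 0.85·0.2944 / (0.85·0.2944 + 0.5·0.7056) ≈ 0.4150
After 'anomalous': P(ore) = 0.85·0.4150 / (0.85·0.4150 + 0.5·0.5850) ≈ 0.5467
After 'anomalous': P(ore) = 0.85·0.5467 / (0.85·0.5467 + 0.5·0.4533) ≈ 0.6721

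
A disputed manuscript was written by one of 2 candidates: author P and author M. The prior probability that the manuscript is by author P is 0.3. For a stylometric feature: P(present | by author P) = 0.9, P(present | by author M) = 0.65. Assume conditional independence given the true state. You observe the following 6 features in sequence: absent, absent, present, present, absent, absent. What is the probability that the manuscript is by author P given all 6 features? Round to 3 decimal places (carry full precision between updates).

0.005

After 'absent': P(author P) = 0.1·0.3000 / (0.1·0.3000 + 0.35·0.7000) ≈ 0.1091
After 'absent': P(author P) = 0.1·0.1091 / (0.1·0.1091 + 0.35·0.8909) ≈ 0.0338
After 'present': P(author P) = 0.9·0.0338 / (0.9·0.0338 + 0.65·0.9662) ≈ 0.0462
After 'present': P(author P) = 0.9·0.0462 / (0.9·0.0462 + 0.65·0.9538) ≈ 0.0629
After 'absent': P(author P) = 0.1·0.0629 / (0.1·0.0629 + 0.35·0.9371) ≈ 0.0188
After 'absent': P(author P) = 0.1·0.0188 / (0.1·0.0188 + 0.35·0.9812) ≈ 0.0054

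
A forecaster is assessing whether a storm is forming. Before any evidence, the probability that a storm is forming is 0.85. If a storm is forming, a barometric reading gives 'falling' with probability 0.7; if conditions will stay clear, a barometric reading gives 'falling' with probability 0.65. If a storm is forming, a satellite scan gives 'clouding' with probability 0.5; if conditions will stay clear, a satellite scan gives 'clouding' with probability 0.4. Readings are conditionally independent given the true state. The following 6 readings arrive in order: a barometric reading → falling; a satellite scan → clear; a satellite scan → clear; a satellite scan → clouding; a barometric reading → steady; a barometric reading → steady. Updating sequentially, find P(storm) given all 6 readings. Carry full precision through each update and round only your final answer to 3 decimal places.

After a barometric reading='falling': P(storm) = 0.7·0.8500 / (0.7·0.8500 + 0.65·0.1500) ≈ 0.8592
After a satellite scan='clear': P(storm) = 0.5·0.8592 / (0.5·0.8592 + 0.6·0.1408) ≈ 0.8357
After a satellite scan='clear': P(storm) = 0.5·0.8357 / (0.5·0.8357 + 0.6·0.1643) ≈ 0.8091
After a satellite scan='clouding': P(storm) = 0.5·0.8091 / (0.5·0.8091 + 0.4·0.1909) ≈ 0.8412
After a barometric reading='steady': P(storm) = 0.3·0.8412 / (0.3·0.8412 + 0.35·0.1588) ≈ 0.8195
After a barometric reading='steady': P(storm) = 0.3·0.8195 / (0.3·0.8195 + 0.35·0.1805) ≈ 0.7956

0.796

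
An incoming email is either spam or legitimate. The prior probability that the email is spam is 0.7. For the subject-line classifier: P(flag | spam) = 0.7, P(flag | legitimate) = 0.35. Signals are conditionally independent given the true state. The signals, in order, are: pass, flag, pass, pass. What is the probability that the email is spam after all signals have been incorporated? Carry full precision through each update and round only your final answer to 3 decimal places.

0.315

After 'pass': P(spam) = 0.3·0.7000 / (0.3·0.7000 + 0.65·0.3000) ≈ 0.5185
After 'flag': P(spam) = 0.7·0.5185 / (0.7·0.5185 + 0.35·0.4815) ≈ 0.6829
After 'pass': P(spam) = 0.3·0.6829 / (0.3·0.6829 + 0.65·0.3171) ≈ 0.4985
After 'pass': P(spam) = 0.3·0.4985 / (0.3·0.4985 + 0.65·0.5015) ≈ 0.3145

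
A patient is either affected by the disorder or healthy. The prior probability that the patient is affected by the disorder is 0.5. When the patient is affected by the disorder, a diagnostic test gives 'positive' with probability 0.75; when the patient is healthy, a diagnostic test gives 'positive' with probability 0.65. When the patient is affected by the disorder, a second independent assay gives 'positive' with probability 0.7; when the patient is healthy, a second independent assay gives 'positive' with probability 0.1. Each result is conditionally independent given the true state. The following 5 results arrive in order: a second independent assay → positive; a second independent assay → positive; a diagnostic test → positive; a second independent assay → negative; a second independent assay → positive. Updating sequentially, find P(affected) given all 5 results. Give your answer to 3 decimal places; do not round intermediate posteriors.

After a second independent assay='positive': P(affected) = 0.7·0.5000 / (0.7·0.5000 + 0.1·0.5000) ≈ 0.8750
After a second independent assay='positive': P(affected) = 0.7·0.8750 / (0.7·0.8750 + 0.1·0.1250) ≈ 0.9800
After a diagnostic test='positive': P(affected) = 0.75·0.9800 / (0.75·0.9800 + 0.65·0.0200) ≈ 0.9826
After a second independent assay='negative': P(affected) = 0.3·0.9826 / (0.3·0.9826 + 0.9·0.0174) ≈ 0.9496
After a second independent assay='positive': P(affected) = 0.7·0.9496 / (0.7·0.9496 + 0.1·0.0504) ≈ 0.9925

0.992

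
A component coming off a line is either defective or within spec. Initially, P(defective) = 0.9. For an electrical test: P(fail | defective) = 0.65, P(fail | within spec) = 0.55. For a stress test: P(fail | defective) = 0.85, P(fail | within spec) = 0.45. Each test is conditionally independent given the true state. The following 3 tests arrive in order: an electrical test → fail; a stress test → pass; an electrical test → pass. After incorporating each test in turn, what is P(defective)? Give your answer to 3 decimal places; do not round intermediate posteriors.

After an electrical test='fail': P(defective) = 0.65·0.9000 / (0.65·0.9000 + 0.55·0.1000) ≈ 0.9141
After a stress test='pass': P(defective) = 0.15·0.9141 / (0.15·0.9141 + 0.55·0.0859) ≈ 0.7436
After an electrical test='pass': P(defective) = 0.35·0.7436 / (0.35·0.7436 + 0.45·0.2564) ≈ 0.6929

0.693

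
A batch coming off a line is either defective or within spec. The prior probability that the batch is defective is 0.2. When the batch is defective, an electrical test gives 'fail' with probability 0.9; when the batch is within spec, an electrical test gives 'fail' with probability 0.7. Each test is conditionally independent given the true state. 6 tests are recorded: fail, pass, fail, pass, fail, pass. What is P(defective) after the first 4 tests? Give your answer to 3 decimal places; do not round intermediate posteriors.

After 'fail': P(defective) = 0.9·0.2000 / (0.9·0.2000 + 0.7·0.8000) ≈ 0.2432
After 'pass': P(defective) = 0.1·0.2432 / (0.1·0.2432 + 0.3·0.7568) ≈ 0.0968
After 'fail': P(defective) = 0.9·0.0968 / (0.9·0.0968 + 0.7·0.9032) ≈ 0.1211
After 'pass': P(defective) = 0.1·0.1211 / (0.1·0.1211 + 0.3·0.8789) ≈ 0.0439

0.044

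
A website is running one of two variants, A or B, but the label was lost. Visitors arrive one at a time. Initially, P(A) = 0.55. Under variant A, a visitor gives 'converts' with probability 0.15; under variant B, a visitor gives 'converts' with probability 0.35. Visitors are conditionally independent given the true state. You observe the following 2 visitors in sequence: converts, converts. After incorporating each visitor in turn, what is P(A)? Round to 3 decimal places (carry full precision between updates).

0.183

After 'converts': P(A) = 0.15·0.5500 / (0.15·0.5500 + 0.35·0.4500) ≈ 0.3438
After 'converts': P(A) = 0.15·0.3438 / (0.15·0.3438 + 0.35·0.6562) ≈ 0.1833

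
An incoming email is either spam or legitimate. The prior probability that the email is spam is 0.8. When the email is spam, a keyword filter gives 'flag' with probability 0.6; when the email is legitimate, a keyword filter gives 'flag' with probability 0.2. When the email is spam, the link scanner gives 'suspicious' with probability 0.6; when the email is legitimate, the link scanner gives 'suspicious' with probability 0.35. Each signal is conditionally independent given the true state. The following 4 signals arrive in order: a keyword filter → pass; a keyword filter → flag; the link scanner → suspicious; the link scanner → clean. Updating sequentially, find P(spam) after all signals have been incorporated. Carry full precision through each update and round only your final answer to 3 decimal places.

After a keyword filter='pass': P(spam) = 0.4·0.8000 / (0.4·0.8000 + 0.8·0.2000) ≈ 0.6667
After a keyword filter='flag': P(spam) = 0.6·0.6667 / (0.6·0.6667 + 0.2·0.3333) ≈ 0.8571
After the link scanner='suspicious': P(spam) = 0.6·0.8571 / (0.6·0.8571 + 0.35·0.1429) ≈ 0.9114
After the link scanner='clean': P(spam) = 0.4·0.9114 / (0.4·0.9114 + 0.65·0.0886) ≈ 0.8636

0.864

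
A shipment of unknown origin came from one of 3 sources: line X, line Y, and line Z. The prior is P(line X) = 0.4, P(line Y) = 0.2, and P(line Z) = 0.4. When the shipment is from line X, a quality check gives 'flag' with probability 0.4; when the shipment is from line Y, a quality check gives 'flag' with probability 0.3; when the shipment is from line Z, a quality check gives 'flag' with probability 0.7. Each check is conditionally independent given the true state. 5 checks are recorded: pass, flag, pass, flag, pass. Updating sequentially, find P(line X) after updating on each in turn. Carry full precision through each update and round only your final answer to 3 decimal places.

0.547

Apply Bayes' rule sequentially, carrying P(line X) forward.
After 'pass': normaliser = 0.6·0.4000 + 0.7·0.2000 + 0.3·0.4000; P(line X) ≈ 0.4800, P(line Y) ≈ 0.2800, P(line Z) ≈ 0.2400
After 'flag': normaliser = 0.4·0.4800 + 0.3·0.2800 + 0.7·0.2400; P(line X) ≈ 0.4324, P(line Y) ≈ 0.1892, P(line Z) ≈ 0.3784
After 'pass': normaliser = 0.6·0.4324 + 0.7·0.1892 + 0.3·0.3784; P(line X) ≈ 0.5134, P(line Y) ≈ 0.2620, P(line Z) ≈ 0.2246
After 'flag': normaliser = 0.4·0.5134 + 0.3·0.2620 + 0.7·0.2246; P(line X) ≈ 0.4655, P(line Y) ≈ 0.1782, P(line Z) ≈ 0.3564
After 'pass': normaliser = 0.6·0.4655 + 0.7·0.1782 + 0.3·0.3564; P(line X) ≈ 0.5466, P(line Y) ≈ 0.2441, P(line Z) ≈ 0.2093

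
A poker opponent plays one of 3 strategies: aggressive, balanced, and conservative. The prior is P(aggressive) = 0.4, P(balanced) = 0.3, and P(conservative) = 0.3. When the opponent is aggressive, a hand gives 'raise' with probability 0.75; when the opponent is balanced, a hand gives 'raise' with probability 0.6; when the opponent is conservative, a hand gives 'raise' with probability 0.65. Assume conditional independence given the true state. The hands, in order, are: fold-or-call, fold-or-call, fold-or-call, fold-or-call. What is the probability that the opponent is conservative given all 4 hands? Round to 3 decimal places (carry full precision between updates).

After 'fold-or-call': normaliser = 0.25·0.4000 + 0.4·0.3000 + 0.35·0.3000; P(aggressive) ≈ 0.3077, P(balanced) ≈ 0.3692, P(conservative) ≈ 0.3231
After 'fold-or-call': normaliser = 0.25·0.3077 + 0.4·0.3692 + 0.35·0.3231; P(aggressive) ≈ 0.2278, P(balanced) ≈ 0.4374, P(conservative) ≈ 0.3349
After 'fold-or-call': normaliser = 0.25·0.2278 + 0.4·0.4374 + 0.35·0.3349; P(aggressive) ≈ 0.1631, P(balanced) ≈ 0.5011, P(conservative) ≈ 0.3357
After 'fold-or-call': normaliser = 0.25·0.1631 + 0.4·0.5011 + 0.35·0.3357; P(aggressive) ≈ 0.1137, P(balanced) ≈ 0.5588, P(conservative) ≈ 0.3275

0.328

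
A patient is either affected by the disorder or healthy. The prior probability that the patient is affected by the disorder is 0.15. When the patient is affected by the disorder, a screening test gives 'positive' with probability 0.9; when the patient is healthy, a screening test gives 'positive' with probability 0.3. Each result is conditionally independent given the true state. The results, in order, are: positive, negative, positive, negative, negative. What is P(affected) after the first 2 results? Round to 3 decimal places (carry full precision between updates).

0.070

Each posterior becomes the prior for the next update.
After 'positive': P(affected) = 0.9·0.1500 / (0.9·0.1500 + 0.3·0.8500) ≈ 0.3462
After 'negative': P(affected) = 0.1·0.3462 / (0.1·0.3462 + 0.7·0.6538) ≈ 0.0703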